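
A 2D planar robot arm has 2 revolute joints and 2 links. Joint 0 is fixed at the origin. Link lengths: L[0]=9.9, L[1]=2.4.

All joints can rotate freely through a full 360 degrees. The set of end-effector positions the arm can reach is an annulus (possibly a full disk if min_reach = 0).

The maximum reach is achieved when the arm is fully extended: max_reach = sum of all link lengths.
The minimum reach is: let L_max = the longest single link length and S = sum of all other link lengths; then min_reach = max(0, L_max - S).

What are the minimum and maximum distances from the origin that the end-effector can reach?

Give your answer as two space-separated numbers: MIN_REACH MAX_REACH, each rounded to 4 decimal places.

Answer: 7.5000 12.3000

Derivation:
Link lengths: [9.9, 2.4]
max_reach = 9.9 + 2.4 = 12.3
L_max = max([9.9, 2.4]) = 9.9
S (sum of others) = 12.3 - 9.9 = 2.4
min_reach = max(0, 9.9 - 2.4) = max(0, 7.5) = 7.5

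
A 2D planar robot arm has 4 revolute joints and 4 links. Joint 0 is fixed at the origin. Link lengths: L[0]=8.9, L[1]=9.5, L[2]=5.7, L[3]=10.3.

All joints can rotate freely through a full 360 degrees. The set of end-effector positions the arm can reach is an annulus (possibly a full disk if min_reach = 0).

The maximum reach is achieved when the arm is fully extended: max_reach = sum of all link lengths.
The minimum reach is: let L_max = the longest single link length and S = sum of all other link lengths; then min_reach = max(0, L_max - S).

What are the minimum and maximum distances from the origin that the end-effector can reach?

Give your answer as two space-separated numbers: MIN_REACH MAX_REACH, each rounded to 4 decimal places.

Link lengths: [8.9, 9.5, 5.7, 10.3]
max_reach = 8.9 + 9.5 + 5.7 + 10.3 = 34.4
L_max = max([8.9, 9.5, 5.7, 10.3]) = 10.3
S (sum of others) = 34.4 - 10.3 = 24.1
min_reach = max(0, 10.3 - 24.1) = max(0, -13.8) = 0

Answer: 0.0000 34.4000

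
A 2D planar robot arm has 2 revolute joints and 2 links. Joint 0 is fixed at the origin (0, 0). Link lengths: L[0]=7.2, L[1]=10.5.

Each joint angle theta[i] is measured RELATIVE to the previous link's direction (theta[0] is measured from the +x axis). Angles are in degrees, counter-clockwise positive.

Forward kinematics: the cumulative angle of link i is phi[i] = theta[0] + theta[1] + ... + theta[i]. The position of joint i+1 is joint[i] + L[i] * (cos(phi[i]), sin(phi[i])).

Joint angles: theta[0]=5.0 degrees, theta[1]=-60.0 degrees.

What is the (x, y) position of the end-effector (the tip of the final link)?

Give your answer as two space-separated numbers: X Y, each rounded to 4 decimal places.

Answer: 13.1952 -7.9736

Derivation:
joint[0] = (0.0000, 0.0000)  (base)
link 0: phi[0] = 5 = 5 deg
  cos(5 deg) = 0.9962, sin(5 deg) = 0.0872
  joint[1] = (0.0000, 0.0000) + 7.2 * (0.9962, 0.0872) = (0.0000 + 7.1726, 0.0000 + 0.6275) = (7.1726, 0.6275)
link 1: phi[1] = 5 + -60 = -55 deg
  cos(-55 deg) = 0.5736, sin(-55 deg) = -0.8192
  joint[2] = (7.1726, 0.6275) + 10.5 * (0.5736, -0.8192) = (7.1726 + 6.0226, 0.6275 + -8.6011) = (13.1952, -7.9736)
End effector: (13.1952, -7.9736)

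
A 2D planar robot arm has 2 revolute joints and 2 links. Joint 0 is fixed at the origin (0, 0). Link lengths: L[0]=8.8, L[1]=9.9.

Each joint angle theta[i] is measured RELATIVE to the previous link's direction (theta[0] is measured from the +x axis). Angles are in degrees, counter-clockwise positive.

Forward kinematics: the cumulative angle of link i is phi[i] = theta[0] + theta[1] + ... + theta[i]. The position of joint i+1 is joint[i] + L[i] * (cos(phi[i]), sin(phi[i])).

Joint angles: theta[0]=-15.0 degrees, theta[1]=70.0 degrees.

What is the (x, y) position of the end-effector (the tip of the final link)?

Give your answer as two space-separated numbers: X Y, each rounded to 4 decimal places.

Answer: 14.1786 5.8320

Derivation:
joint[0] = (0.0000, 0.0000)  (base)
link 0: phi[0] = -15 = -15 deg
  cos(-15 deg) = 0.9659, sin(-15 deg) = -0.2588
  joint[1] = (0.0000, 0.0000) + 8.8 * (0.9659, -0.2588) = (0.0000 + 8.5001, 0.0000 + -2.2776) = (8.5001, -2.2776)
link 1: phi[1] = -15 + 70 = 55 deg
  cos(55 deg) = 0.5736, sin(55 deg) = 0.8192
  joint[2] = (8.5001, -2.2776) + 9.9 * (0.5736, 0.8192) = (8.5001 + 5.6784, -2.2776 + 8.1096) = (14.1786, 5.8320)
End effector: (14.1786, 5.8320)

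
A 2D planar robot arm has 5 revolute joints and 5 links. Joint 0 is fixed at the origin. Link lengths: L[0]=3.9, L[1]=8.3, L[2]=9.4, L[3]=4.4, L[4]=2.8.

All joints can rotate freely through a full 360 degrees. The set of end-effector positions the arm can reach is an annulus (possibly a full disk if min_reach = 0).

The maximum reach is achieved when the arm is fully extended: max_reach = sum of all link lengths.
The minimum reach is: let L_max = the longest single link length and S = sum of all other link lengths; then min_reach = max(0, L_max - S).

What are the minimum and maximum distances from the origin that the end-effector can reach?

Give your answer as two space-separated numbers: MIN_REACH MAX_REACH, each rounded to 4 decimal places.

Answer: 0.0000 28.8000

Derivation:
Link lengths: [3.9, 8.3, 9.4, 4.4, 2.8]
max_reach = 3.9 + 8.3 + 9.4 + 4.4 + 2.8 = 28.8
L_max = max([3.9, 8.3, 9.4, 4.4, 2.8]) = 9.4
S (sum of others) = 28.8 - 9.4 = 19.4
min_reach = max(0, 9.4 - 19.4) = max(0, -10) = 0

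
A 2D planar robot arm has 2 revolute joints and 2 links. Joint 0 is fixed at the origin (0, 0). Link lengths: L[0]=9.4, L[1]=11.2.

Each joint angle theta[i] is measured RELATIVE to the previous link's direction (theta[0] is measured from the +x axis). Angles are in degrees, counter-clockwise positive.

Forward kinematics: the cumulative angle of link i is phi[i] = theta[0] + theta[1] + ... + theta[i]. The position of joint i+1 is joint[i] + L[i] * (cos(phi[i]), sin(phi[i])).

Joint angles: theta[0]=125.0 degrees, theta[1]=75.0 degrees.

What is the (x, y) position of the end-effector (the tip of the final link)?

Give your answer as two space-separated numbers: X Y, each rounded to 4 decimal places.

Answer: -15.9162 3.8694

Derivation:
joint[0] = (0.0000, 0.0000)  (base)
link 0: phi[0] = 125 = 125 deg
  cos(125 deg) = -0.5736, sin(125 deg) = 0.8192
  joint[1] = (0.0000, 0.0000) + 9.4 * (-0.5736, 0.8192) = (0.0000 + -5.3916, 0.0000 + 7.7000) = (-5.3916, 7.7000)
link 1: phi[1] = 125 + 75 = 200 deg
  cos(200 deg) = -0.9397, sin(200 deg) = -0.3420
  joint[2] = (-5.3916, 7.7000) + 11.2 * (-0.9397, -0.3420) = (-5.3916 + -10.5246, 7.7000 + -3.8306) = (-15.9162, 3.8694)
End effector: (-15.9162, 3.8694)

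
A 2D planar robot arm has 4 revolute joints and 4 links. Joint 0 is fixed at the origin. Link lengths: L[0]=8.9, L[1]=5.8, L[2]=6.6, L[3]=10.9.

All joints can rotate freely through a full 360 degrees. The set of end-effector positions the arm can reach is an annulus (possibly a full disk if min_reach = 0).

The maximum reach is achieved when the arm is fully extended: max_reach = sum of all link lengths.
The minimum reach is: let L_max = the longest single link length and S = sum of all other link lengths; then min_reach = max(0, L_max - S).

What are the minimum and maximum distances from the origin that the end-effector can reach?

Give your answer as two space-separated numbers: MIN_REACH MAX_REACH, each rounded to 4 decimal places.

Answer: 0.0000 32.2000

Derivation:
Link lengths: [8.9, 5.8, 6.6, 10.9]
max_reach = 8.9 + 5.8 + 6.6 + 10.9 = 32.2
L_max = max([8.9, 5.8, 6.6, 10.9]) = 10.9
S (sum of others) = 32.2 - 10.9 = 21.3
min_reach = max(0, 10.9 - 21.3) = max(0, -10.4) = 0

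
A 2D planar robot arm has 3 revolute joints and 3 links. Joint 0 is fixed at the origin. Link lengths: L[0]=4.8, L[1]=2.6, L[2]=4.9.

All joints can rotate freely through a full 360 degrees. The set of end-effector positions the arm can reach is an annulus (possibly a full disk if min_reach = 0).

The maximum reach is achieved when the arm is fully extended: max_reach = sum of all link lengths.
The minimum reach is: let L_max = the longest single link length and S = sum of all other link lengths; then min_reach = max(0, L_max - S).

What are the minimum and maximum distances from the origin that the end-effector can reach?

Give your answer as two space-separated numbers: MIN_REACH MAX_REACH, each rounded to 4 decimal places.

Link lengths: [4.8, 2.6, 4.9]
max_reach = 4.8 + 2.6 + 4.9 = 12.3
L_max = max([4.8, 2.6, 4.9]) = 4.9
S (sum of others) = 12.3 - 4.9 = 7.4
min_reach = max(0, 4.9 - 7.4) = max(0, -2.5) = 0

Answer: 0.0000 12.3000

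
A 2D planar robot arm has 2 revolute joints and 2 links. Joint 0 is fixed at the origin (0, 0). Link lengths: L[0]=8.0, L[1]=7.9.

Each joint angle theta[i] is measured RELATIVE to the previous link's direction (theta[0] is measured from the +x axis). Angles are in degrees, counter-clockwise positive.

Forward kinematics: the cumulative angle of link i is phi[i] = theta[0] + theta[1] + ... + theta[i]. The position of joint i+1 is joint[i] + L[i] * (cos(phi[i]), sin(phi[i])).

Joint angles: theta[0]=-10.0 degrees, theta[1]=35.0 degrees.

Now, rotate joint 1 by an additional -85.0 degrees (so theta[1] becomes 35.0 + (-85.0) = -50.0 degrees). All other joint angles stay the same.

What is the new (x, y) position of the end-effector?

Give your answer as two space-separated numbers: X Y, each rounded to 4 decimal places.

joint[0] = (0.0000, 0.0000)  (base)
link 0: phi[0] = -10 = -10 deg
  cos(-10 deg) = 0.9848, sin(-10 deg) = -0.1736
  joint[1] = (0.0000, 0.0000) + 8 * (0.9848, -0.1736) = (0.0000 + 7.8785, 0.0000 + -1.3892) = (7.8785, -1.3892)
link 1: phi[1] = -10 + -50 = -60 deg
  cos(-60 deg) = 0.5000, sin(-60 deg) = -0.8660
  joint[2] = (7.8785, -1.3892) + 7.9 * (0.5000, -0.8660) = (7.8785 + 3.9500, -1.3892 + -6.8416) = (11.8285, -8.2308)
End effector: (11.8285, -8.2308)

Answer: 11.8285 -8.2308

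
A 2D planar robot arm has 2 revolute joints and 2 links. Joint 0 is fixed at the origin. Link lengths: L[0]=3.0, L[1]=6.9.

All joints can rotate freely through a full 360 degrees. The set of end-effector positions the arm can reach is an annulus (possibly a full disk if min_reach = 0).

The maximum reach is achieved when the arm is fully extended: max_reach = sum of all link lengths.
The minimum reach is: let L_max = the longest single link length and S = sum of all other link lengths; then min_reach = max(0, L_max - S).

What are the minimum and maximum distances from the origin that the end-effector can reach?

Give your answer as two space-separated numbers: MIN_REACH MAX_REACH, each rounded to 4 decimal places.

Answer: 3.9000 9.9000

Derivation:
Link lengths: [3.0, 6.9]
max_reach = 3 + 6.9 = 9.9
L_max = max([3.0, 6.9]) = 6.9
S (sum of others) = 9.9 - 6.9 = 3
min_reach = max(0, 6.9 - 3) = max(0, 3.9) = 3.9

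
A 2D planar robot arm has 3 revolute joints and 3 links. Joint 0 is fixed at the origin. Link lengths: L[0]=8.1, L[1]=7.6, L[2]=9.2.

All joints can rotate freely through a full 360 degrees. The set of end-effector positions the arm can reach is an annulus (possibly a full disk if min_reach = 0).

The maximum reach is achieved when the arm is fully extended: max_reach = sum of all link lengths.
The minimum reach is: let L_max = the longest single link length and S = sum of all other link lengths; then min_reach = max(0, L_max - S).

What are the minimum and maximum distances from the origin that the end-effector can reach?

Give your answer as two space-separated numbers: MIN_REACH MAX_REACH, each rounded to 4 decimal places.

Answer: 0.0000 24.9000

Derivation:
Link lengths: [8.1, 7.6, 9.2]
max_reach = 8.1 + 7.6 + 9.2 = 24.9
L_max = max([8.1, 7.6, 9.2]) = 9.2
S (sum of others) = 24.9 - 9.2 = 15.7
min_reach = max(0, 9.2 - 15.7) = max(0, -6.5) = 0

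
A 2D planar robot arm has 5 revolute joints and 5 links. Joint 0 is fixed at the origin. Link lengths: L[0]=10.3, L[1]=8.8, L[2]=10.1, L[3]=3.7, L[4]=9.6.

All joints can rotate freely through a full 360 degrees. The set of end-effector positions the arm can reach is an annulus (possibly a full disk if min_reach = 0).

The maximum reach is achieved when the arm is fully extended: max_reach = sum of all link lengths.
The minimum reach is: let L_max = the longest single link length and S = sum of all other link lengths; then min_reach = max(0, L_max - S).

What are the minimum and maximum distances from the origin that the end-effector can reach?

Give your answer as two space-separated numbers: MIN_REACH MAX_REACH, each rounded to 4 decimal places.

Link lengths: [10.3, 8.8, 10.1, 3.7, 9.6]
max_reach = 10.3 + 8.8 + 10.1 + 3.7 + 9.6 = 42.5
L_max = max([10.3, 8.8, 10.1, 3.7, 9.6]) = 10.3
S (sum of others) = 42.5 - 10.3 = 32.2
min_reach = max(0, 10.3 - 32.2) = max(0, -21.9) = 0

Answer: 0.0000 42.5000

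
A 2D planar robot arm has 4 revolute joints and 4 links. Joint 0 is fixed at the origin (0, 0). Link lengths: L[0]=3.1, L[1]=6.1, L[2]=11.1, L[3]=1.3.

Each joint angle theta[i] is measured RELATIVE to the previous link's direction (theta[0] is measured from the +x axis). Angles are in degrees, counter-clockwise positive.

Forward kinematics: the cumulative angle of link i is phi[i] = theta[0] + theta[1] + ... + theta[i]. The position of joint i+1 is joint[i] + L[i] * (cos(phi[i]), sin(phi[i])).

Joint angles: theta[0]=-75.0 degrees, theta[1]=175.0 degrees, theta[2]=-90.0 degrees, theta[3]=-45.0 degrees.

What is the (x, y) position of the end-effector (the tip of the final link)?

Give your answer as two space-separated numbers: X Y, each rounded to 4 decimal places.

Answer: 11.7393 4.1948

Derivation:
joint[0] = (0.0000, 0.0000)  (base)
link 0: phi[0] = -75 = -75 deg
  cos(-75 deg) = 0.2588, sin(-75 deg) = -0.9659
  joint[1] = (0.0000, 0.0000) + 3.1 * (0.2588, -0.9659) = (0.0000 + 0.8023, 0.0000 + -2.9944) = (0.8023, -2.9944)
link 1: phi[1] = -75 + 175 = 100 deg
  cos(100 deg) = -0.1736, sin(100 deg) = 0.9848
  joint[2] = (0.8023, -2.9944) + 6.1 * (-0.1736, 0.9848) = (0.8023 + -1.0593, -2.9944 + 6.0073) = (-0.2569, 3.0130)
link 2: phi[2] = -75 + 175 + -90 = 10 deg
  cos(10 deg) = 0.9848, sin(10 deg) = 0.1736
  joint[3] = (-0.2569, 3.0130) + 11.1 * (0.9848, 0.1736) = (-0.2569 + 10.9314, 3.0130 + 1.9275) = (10.6745, 4.9405)
link 3: phi[3] = -75 + 175 + -90 + -45 = -35 deg
  cos(-35 deg) = 0.8192, sin(-35 deg) = -0.5736
  joint[4] = (10.6745, 4.9405) + 1.3 * (0.8192, -0.5736) = (10.6745 + 1.0649, 4.9405 + -0.7456) = (11.7393, 4.1948)
End effector: (11.7393, 4.1948)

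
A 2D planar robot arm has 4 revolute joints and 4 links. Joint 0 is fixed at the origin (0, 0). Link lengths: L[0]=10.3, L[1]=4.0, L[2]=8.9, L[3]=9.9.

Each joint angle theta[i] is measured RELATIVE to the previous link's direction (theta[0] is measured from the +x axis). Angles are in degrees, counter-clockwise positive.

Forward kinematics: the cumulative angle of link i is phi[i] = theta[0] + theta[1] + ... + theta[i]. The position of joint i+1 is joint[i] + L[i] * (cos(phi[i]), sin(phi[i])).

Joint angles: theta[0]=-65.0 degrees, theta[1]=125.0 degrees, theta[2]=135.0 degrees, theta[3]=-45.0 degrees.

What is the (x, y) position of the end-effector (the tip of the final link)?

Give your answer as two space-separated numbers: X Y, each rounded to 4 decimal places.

Answer: -10.8174 -3.2244

Derivation:
joint[0] = (0.0000, 0.0000)  (base)
link 0: phi[0] = -65 = -65 deg
  cos(-65 deg) = 0.4226, sin(-65 deg) = -0.9063
  joint[1] = (0.0000, 0.0000) + 10.3 * (0.4226, -0.9063) = (0.0000 + 4.3530, 0.0000 + -9.3350) = (4.3530, -9.3350)
link 1: phi[1] = -65 + 125 = 60 deg
  cos(60 deg) = 0.5000, sin(60 deg) = 0.8660
  joint[2] = (4.3530, -9.3350) + 4 * (0.5000, 0.8660) = (4.3530 + 2.0000, -9.3350 + 3.4641) = (6.3530, -5.8709)
link 2: phi[2] = -65 + 125 + 135 = 195 deg
  cos(195 deg) = -0.9659, sin(195 deg) = -0.2588
  joint[3] = (6.3530, -5.8709) + 8.9 * (-0.9659, -0.2588) = (6.3530 + -8.5967, -5.8709 + -2.3035) = (-2.2438, -8.1744)
link 3: phi[3] = -65 + 125 + 135 + -45 = 150 deg
  cos(150 deg) = -0.8660, sin(150 deg) = 0.5000
  joint[4] = (-2.2438, -8.1744) + 9.9 * (-0.8660, 0.5000) = (-2.2438 + -8.5737, -8.1744 + 4.9500) = (-10.8174, -3.2244)
End effector: (-10.8174, -3.2244)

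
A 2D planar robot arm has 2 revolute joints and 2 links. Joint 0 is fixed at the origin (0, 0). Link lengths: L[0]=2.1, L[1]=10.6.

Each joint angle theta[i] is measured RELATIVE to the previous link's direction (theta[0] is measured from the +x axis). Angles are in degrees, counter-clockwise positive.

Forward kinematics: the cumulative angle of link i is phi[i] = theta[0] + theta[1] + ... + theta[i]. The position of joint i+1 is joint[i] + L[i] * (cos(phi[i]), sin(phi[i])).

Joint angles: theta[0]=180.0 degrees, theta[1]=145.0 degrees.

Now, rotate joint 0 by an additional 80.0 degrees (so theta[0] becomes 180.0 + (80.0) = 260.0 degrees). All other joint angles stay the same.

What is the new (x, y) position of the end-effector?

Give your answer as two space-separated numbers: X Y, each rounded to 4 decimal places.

joint[0] = (0.0000, 0.0000)  (base)
link 0: phi[0] = 260 = 260 deg
  cos(260 deg) = -0.1736, sin(260 deg) = -0.9848
  joint[1] = (0.0000, 0.0000) + 2.1 * (-0.1736, -0.9848) = (0.0000 + -0.3647, 0.0000 + -2.0681) = (-0.3647, -2.0681)
link 1: phi[1] = 260 + 145 = 405 deg
  cos(405 deg) = 0.7071, sin(405 deg) = 0.7071
  joint[2] = (-0.3647, -2.0681) + 10.6 * (0.7071, 0.7071) = (-0.3647 + 7.4953, -2.0681 + 7.4953) = (7.1307, 5.4272)
End effector: (7.1307, 5.4272)

Answer: 7.1307 5.4272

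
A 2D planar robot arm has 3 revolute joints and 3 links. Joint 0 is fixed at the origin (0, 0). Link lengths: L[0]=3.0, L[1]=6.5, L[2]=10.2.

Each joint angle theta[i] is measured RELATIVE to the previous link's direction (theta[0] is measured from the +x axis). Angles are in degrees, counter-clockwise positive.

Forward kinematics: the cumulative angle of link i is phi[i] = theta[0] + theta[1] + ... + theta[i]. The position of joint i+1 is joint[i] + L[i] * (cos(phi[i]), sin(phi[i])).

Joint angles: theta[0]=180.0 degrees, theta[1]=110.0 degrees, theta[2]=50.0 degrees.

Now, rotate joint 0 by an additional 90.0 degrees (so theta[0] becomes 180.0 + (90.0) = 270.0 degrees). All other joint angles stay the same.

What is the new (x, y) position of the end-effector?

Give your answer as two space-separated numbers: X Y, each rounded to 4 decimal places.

Answer: 9.5966 8.8080

Derivation:
joint[0] = (0.0000, 0.0000)  (base)
link 0: phi[0] = 270 = 270 deg
  cos(270 deg) = -0.0000, sin(270 deg) = -1.0000
  joint[1] = (0.0000, 0.0000) + 3 * (-0.0000, -1.0000) = (0.0000 + -0.0000, 0.0000 + -3.0000) = (-0.0000, -3.0000)
link 1: phi[1] = 270 + 110 = 380 deg
  cos(380 deg) = 0.9397, sin(380 deg) = 0.3420
  joint[2] = (-0.0000, -3.0000) + 6.5 * (0.9397, 0.3420) = (-0.0000 + 6.1080, -3.0000 + 2.2231) = (6.1080, -0.7769)
link 2: phi[2] = 270 + 110 + 50 = 430 deg
  cos(430 deg) = 0.3420, sin(430 deg) = 0.9397
  joint[3] = (6.1080, -0.7769) + 10.2 * (0.3420, 0.9397) = (6.1080 + 3.4886, -0.7769 + 9.5849) = (9.5966, 8.8080)
End effector: (9.5966, 8.8080)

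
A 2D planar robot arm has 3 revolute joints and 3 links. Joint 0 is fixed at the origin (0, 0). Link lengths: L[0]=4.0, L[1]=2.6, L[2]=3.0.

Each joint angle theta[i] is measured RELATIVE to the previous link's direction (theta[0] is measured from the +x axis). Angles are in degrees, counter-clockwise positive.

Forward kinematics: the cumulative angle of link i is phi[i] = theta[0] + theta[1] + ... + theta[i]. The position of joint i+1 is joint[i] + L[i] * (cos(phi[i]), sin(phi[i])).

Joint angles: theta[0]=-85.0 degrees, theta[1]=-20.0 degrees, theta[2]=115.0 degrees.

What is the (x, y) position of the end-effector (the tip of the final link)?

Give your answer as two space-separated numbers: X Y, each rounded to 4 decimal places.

Answer: 2.6301 -5.9752

Derivation:
joint[0] = (0.0000, 0.0000)  (base)
link 0: phi[0] = -85 = -85 deg
  cos(-85 deg) = 0.0872, sin(-85 deg) = -0.9962
  joint[1] = (0.0000, 0.0000) + 4 * (0.0872, -0.9962) = (0.0000 + 0.3486, 0.0000 + -3.9848) = (0.3486, -3.9848)
link 1: phi[1] = -85 + -20 = -105 deg
  cos(-105 deg) = -0.2588, sin(-105 deg) = -0.9659
  joint[2] = (0.3486, -3.9848) + 2.6 * (-0.2588, -0.9659) = (0.3486 + -0.6729, -3.9848 + -2.5114) = (-0.3243, -6.4962)
link 2: phi[2] = -85 + -20 + 115 = 10 deg
  cos(10 deg) = 0.9848, sin(10 deg) = 0.1736
  joint[3] = (-0.3243, -6.4962) + 3 * (0.9848, 0.1736) = (-0.3243 + 2.9544, -6.4962 + 0.5209) = (2.6301, -5.9752)
End effector: (2.6301, -5.9752)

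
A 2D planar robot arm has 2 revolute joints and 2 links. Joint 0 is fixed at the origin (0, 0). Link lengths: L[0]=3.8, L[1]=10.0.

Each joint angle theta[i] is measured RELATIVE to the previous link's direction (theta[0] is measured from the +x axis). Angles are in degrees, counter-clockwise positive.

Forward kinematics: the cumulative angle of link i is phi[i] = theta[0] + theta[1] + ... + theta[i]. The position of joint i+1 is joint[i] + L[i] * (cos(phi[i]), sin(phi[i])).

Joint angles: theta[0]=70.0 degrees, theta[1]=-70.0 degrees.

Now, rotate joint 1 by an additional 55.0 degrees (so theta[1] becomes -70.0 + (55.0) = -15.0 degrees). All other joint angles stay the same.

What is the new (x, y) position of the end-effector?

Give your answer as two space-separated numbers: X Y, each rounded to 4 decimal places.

joint[0] = (0.0000, 0.0000)  (base)
link 0: phi[0] = 70 = 70 deg
  cos(70 deg) = 0.3420, sin(70 deg) = 0.9397
  joint[1] = (0.0000, 0.0000) + 3.8 * (0.3420, 0.9397) = (0.0000 + 1.2997, 0.0000 + 3.5708) = (1.2997, 3.5708)
link 1: phi[1] = 70 + -15 = 55 deg
  cos(55 deg) = 0.5736, sin(55 deg) = 0.8192
  joint[2] = (1.2997, 3.5708) + 10 * (0.5736, 0.8192) = (1.2997 + 5.7358, 3.5708 + 8.1915) = (7.0354, 11.7624)
End effector: (7.0354, 11.7624)

Answer: 7.0354 11.7624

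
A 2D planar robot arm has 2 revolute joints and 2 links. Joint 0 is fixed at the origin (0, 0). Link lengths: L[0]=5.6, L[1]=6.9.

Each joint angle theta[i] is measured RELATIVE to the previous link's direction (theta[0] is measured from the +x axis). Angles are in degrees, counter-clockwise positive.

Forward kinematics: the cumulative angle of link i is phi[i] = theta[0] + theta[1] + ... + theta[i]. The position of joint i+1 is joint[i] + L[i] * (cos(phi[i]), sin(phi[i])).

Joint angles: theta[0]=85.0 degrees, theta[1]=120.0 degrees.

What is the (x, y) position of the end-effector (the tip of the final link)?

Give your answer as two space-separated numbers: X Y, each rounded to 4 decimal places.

Answer: -5.7655 2.6626

Derivation:
joint[0] = (0.0000, 0.0000)  (base)
link 0: phi[0] = 85 = 85 deg
  cos(85 deg) = 0.0872, sin(85 deg) = 0.9962
  joint[1] = (0.0000, 0.0000) + 5.6 * (0.0872, 0.9962) = (0.0000 + 0.4881, 0.0000 + 5.5787) = (0.4881, 5.5787)
link 1: phi[1] = 85 + 120 = 205 deg
  cos(205 deg) = -0.9063, sin(205 deg) = -0.4226
  joint[2] = (0.4881, 5.5787) + 6.9 * (-0.9063, -0.4226) = (0.4881 + -6.2535, 5.5787 + -2.9161) = (-5.7655, 2.6626)
End effector: (-5.7655, 2.6626)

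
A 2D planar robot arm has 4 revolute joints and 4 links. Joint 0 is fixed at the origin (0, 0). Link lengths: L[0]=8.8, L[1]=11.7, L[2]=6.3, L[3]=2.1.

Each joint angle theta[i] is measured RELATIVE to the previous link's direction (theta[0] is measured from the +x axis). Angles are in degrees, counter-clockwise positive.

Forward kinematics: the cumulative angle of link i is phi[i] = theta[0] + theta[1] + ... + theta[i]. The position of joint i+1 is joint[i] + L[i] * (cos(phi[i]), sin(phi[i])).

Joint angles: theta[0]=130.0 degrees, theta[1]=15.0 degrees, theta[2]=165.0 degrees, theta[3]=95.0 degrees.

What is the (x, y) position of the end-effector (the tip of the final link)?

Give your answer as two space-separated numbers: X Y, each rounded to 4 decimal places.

joint[0] = (0.0000, 0.0000)  (base)
link 0: phi[0] = 130 = 130 deg
  cos(130 deg) = -0.6428, sin(130 deg) = 0.7660
  joint[1] = (0.0000, 0.0000) + 8.8 * (-0.6428, 0.7660) = (0.0000 + -5.6565, 0.0000 + 6.7412) = (-5.6565, 6.7412)
link 1: phi[1] = 130 + 15 = 145 deg
  cos(145 deg) = -0.8192, sin(145 deg) = 0.5736
  joint[2] = (-5.6565, 6.7412) + 11.7 * (-0.8192, 0.5736) = (-5.6565 + -9.5841, 6.7412 + 6.7108) = (-15.2406, 13.4520)
link 2: phi[2] = 130 + 15 + 165 = 310 deg
  cos(310 deg) = 0.6428, sin(310 deg) = -0.7660
  joint[3] = (-15.2406, 13.4520) + 6.3 * (0.6428, -0.7660) = (-15.2406 + 4.0496, 13.4520 + -4.8261) = (-11.1910, 8.6260)
link 3: phi[3] = 130 + 15 + 165 + 95 = 405 deg
  cos(405 deg) = 0.7071, sin(405 deg) = 0.7071
  joint[4] = (-11.1910, 8.6260) + 2.1 * (0.7071, 0.7071) = (-11.1910 + 1.4849, 8.6260 + 1.4849) = (-9.7061, 10.1109)
End effector: (-9.7061, 10.1109)

Answer: -9.7061 10.1109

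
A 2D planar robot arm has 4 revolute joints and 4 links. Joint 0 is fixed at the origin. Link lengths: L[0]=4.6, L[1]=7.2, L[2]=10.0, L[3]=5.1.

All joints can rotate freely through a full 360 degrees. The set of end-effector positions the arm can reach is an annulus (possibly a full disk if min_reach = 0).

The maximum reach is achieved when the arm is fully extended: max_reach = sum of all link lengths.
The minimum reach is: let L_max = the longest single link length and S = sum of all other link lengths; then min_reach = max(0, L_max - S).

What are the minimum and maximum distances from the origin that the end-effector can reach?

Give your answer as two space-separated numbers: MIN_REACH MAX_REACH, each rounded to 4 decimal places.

Link lengths: [4.6, 7.2, 10.0, 5.1]
max_reach = 4.6 + 7.2 + 10 + 5.1 = 26.9
L_max = max([4.6, 7.2, 10.0, 5.1]) = 10
S (sum of others) = 26.9 - 10 = 16.9
min_reach = max(0, 10 - 16.9) = max(0, -6.9) = 0

Answer: 0.0000 26.9000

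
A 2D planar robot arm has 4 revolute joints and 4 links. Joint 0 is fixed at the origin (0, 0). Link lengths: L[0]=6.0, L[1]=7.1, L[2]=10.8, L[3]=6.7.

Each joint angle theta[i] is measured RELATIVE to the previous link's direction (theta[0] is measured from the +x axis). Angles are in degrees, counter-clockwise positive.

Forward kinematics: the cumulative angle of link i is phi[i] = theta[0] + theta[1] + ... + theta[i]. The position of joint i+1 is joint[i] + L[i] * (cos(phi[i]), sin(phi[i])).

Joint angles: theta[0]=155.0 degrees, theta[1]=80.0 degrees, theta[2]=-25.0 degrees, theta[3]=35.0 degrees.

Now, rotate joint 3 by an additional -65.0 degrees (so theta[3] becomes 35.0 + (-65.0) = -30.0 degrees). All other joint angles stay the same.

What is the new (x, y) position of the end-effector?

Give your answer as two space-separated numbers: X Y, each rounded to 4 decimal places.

joint[0] = (0.0000, 0.0000)  (base)
link 0: phi[0] = 155 = 155 deg
  cos(155 deg) = -0.9063, sin(155 deg) = 0.4226
  joint[1] = (0.0000, 0.0000) + 6 * (-0.9063, 0.4226) = (0.0000 + -5.4378, 0.0000 + 2.5357) = (-5.4378, 2.5357)
link 1: phi[1] = 155 + 80 = 235 deg
  cos(235 deg) = -0.5736, sin(235 deg) = -0.8192
  joint[2] = (-5.4378, 2.5357) + 7.1 * (-0.5736, -0.8192) = (-5.4378 + -4.0724, 2.5357 + -5.8160) = (-9.5102, -3.2803)
link 2: phi[2] = 155 + 80 + -25 = 210 deg
  cos(210 deg) = -0.8660, sin(210 deg) = -0.5000
  joint[3] = (-9.5102, -3.2803) + 10.8 * (-0.8660, -0.5000) = (-9.5102 + -9.3531, -3.2803 + -5.4000) = (-18.8633, -8.6803)
link 3: phi[3] = 155 + 80 + -25 + -30 = 180 deg
  cos(180 deg) = -1.0000, sin(180 deg) = 0.0000
  joint[4] = (-18.8633, -8.6803) + 6.7 * (-1.0000, 0.0000) = (-18.8633 + -6.7000, -8.6803 + 0.0000) = (-25.5633, -8.6803)
End effector: (-25.5633, -8.6803)

Answer: -25.5633 -8.6803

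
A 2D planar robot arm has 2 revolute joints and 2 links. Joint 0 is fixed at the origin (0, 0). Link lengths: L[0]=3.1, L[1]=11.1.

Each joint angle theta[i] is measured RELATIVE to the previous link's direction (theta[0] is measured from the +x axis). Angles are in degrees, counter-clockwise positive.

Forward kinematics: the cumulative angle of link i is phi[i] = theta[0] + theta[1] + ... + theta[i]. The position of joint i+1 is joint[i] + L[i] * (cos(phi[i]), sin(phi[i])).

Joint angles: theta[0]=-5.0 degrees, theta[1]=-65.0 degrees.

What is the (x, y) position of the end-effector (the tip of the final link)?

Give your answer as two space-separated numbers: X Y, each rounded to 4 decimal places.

Answer: 6.8846 -10.7008

Derivation:
joint[0] = (0.0000, 0.0000)  (base)
link 0: phi[0] = -5 = -5 deg
  cos(-5 deg) = 0.9962, sin(-5 deg) = -0.0872
  joint[1] = (0.0000, 0.0000) + 3.1 * (0.9962, -0.0872) = (0.0000 + 3.0882, 0.0000 + -0.2702) = (3.0882, -0.2702)
link 1: phi[1] = -5 + -65 = -70 deg
  cos(-70 deg) = 0.3420, sin(-70 deg) = -0.9397
  joint[2] = (3.0882, -0.2702) + 11.1 * (0.3420, -0.9397) = (3.0882 + 3.7964, -0.2702 + -10.4306) = (6.8846, -10.7008)
End effector: (6.8846, -10.7008)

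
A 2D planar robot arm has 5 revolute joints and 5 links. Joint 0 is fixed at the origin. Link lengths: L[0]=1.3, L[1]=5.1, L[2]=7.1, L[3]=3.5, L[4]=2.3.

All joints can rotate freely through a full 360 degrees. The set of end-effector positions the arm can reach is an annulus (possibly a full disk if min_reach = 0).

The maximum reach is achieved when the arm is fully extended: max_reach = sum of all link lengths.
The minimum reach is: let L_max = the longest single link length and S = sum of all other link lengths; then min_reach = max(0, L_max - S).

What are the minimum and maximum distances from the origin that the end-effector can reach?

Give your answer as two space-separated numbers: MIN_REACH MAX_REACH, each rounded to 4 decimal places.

Answer: 0.0000 19.3000

Derivation:
Link lengths: [1.3, 5.1, 7.1, 3.5, 2.3]
max_reach = 1.3 + 5.1 + 7.1 + 3.5 + 2.3 = 19.3
L_max = max([1.3, 5.1, 7.1, 3.5, 2.3]) = 7.1
S (sum of others) = 19.3 - 7.1 = 12.2
min_reach = max(0, 7.1 - 12.2) = max(0, -5.1) = 0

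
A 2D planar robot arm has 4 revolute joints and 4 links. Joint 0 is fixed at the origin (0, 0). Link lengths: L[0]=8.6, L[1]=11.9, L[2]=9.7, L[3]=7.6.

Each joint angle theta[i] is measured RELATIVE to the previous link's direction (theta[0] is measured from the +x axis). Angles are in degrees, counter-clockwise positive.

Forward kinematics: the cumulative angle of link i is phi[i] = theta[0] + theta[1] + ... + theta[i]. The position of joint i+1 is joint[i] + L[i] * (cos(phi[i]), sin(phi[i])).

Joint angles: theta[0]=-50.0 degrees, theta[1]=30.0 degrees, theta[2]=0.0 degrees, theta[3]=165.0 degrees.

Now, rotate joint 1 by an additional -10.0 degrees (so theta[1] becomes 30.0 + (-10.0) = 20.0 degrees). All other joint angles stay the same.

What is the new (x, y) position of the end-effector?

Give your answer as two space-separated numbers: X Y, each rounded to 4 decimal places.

joint[0] = (0.0000, 0.0000)  (base)
link 0: phi[0] = -50 = -50 deg
  cos(-50 deg) = 0.6428, sin(-50 deg) = -0.7660
  joint[1] = (0.0000, 0.0000) + 8.6 * (0.6428, -0.7660) = (0.0000 + 5.5280, 0.0000 + -6.5880) = (5.5280, -6.5880)
link 1: phi[1] = -50 + 20 = -30 deg
  cos(-30 deg) = 0.8660, sin(-30 deg) = -0.5000
  joint[2] = (5.5280, -6.5880) + 11.9 * (0.8660, -0.5000) = (5.5280 + 10.3057, -6.5880 + -5.9500) = (15.8337, -12.5380)
link 2: phi[2] = -50 + 20 + 0 = -30 deg
  cos(-30 deg) = 0.8660, sin(-30 deg) = -0.5000
  joint[3] = (15.8337, -12.5380) + 9.7 * (0.8660, -0.5000) = (15.8337 + 8.4004, -12.5380 + -4.8500) = (24.2341, -17.3880)
link 3: phi[3] = -50 + 20 + 0 + 165 = 135 deg
  cos(135 deg) = -0.7071, sin(135 deg) = 0.7071
  joint[4] = (24.2341, -17.3880) + 7.6 * (-0.7071, 0.7071) = (24.2341 + -5.3740, -17.3880 + 5.3740) = (18.8601, -12.0140)
End effector: (18.8601, -12.0140)

Answer: 18.8601 -12.0140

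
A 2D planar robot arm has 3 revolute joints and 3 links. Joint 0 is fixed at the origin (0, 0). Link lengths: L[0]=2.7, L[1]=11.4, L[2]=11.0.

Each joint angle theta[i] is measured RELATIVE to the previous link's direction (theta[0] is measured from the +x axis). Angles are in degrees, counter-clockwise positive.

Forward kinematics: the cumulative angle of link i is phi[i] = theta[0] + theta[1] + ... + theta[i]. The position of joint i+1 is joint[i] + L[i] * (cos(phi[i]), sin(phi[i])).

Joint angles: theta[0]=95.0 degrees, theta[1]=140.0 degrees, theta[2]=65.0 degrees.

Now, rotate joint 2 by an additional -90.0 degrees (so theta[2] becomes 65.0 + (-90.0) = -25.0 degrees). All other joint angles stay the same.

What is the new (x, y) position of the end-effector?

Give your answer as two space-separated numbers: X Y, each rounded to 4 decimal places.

Answer: -16.3004 -12.1486

Derivation:
joint[0] = (0.0000, 0.0000)  (base)
link 0: phi[0] = 95 = 95 deg
  cos(95 deg) = -0.0872, sin(95 deg) = 0.9962
  joint[1] = (0.0000, 0.0000) + 2.7 * (-0.0872, 0.9962) = (0.0000 + -0.2353, 0.0000 + 2.6897) = (-0.2353, 2.6897)
link 1: phi[1] = 95 + 140 = 235 deg
  cos(235 deg) = -0.5736, sin(235 deg) = -0.8192
  joint[2] = (-0.2353, 2.6897) + 11.4 * (-0.5736, -0.8192) = (-0.2353 + -6.5388, 2.6897 + -9.3383) = (-6.7741, -6.6486)
link 2: phi[2] = 95 + 140 + -25 = 210 deg
  cos(210 deg) = -0.8660, sin(210 deg) = -0.5000
  joint[3] = (-6.7741, -6.6486) + 11 * (-0.8660, -0.5000) = (-6.7741 + -9.5263, -6.6486 + -5.5000) = (-16.3004, -12.1486)
End effector: (-16.3004, -12.1486)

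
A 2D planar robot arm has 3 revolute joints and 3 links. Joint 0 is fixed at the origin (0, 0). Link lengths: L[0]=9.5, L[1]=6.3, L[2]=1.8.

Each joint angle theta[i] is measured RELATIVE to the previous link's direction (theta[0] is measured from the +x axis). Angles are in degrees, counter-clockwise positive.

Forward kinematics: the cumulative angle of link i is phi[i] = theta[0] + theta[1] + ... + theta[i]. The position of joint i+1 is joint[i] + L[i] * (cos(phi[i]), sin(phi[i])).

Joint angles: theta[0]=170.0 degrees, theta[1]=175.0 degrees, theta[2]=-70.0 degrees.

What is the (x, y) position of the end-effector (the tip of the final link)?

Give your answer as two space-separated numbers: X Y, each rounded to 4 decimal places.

joint[0] = (0.0000, 0.0000)  (base)
link 0: phi[0] = 170 = 170 deg
  cos(170 deg) = -0.9848, sin(170 deg) = 0.1736
  joint[1] = (0.0000, 0.0000) + 9.5 * (-0.9848, 0.1736) = (0.0000 + -9.3557, 0.0000 + 1.6497) = (-9.3557, 1.6497)
link 1: phi[1] = 170 + 175 = 345 deg
  cos(345 deg) = 0.9659, sin(345 deg) = -0.2588
  joint[2] = (-9.3557, 1.6497) + 6.3 * (0.9659, -0.2588) = (-9.3557 + 6.0853, 1.6497 + -1.6306) = (-3.2703, 0.0191)
link 2: phi[2] = 170 + 175 + -70 = 275 deg
  cos(275 deg) = 0.0872, sin(275 deg) = -0.9962
  joint[3] = (-3.2703, 0.0191) + 1.8 * (0.0872, -0.9962) = (-3.2703 + 0.1569, 0.0191 + -1.7932) = (-3.1135, -1.7741)
End effector: (-3.1135, -1.7741)

Answer: -3.1135 -1.7741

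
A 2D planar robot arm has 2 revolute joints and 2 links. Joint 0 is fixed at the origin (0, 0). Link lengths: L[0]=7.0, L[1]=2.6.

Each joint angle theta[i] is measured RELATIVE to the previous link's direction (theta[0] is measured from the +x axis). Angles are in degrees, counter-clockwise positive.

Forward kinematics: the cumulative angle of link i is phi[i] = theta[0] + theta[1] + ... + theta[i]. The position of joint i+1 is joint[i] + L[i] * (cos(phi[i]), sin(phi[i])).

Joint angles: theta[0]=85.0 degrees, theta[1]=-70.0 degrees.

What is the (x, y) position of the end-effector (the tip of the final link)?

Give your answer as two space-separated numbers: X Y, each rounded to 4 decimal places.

joint[0] = (0.0000, 0.0000)  (base)
link 0: phi[0] = 85 = 85 deg
  cos(85 deg) = 0.0872, sin(85 deg) = 0.9962
  joint[1] = (0.0000, 0.0000) + 7 * (0.0872, 0.9962) = (0.0000 + 0.6101, 0.0000 + 6.9734) = (0.6101, 6.9734)
link 1: phi[1] = 85 + -70 = 15 deg
  cos(15 deg) = 0.9659, sin(15 deg) = 0.2588
  joint[2] = (0.6101, 6.9734) + 2.6 * (0.9659, 0.2588) = (0.6101 + 2.5114, 6.9734 + 0.6729) = (3.1215, 7.6463)
End effector: (3.1215, 7.6463)

Answer: 3.1215 7.6463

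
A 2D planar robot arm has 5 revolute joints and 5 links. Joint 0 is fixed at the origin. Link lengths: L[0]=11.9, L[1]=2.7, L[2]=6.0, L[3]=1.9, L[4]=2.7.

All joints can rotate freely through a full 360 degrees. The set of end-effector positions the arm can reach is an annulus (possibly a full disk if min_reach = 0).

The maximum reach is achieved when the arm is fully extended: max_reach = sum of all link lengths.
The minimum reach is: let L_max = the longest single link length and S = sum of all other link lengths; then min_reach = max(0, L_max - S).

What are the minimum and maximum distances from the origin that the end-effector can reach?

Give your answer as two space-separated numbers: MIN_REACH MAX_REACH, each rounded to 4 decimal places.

Answer: 0.0000 25.2000

Derivation:
Link lengths: [11.9, 2.7, 6.0, 1.9, 2.7]
max_reach = 11.9 + 2.7 + 6 + 1.9 + 2.7 = 25.2
L_max = max([11.9, 2.7, 6.0, 1.9, 2.7]) = 11.9
S (sum of others) = 25.2 - 11.9 = 13.3
min_reach = max(0, 11.9 - 13.3) = max(0, -1.4) = 0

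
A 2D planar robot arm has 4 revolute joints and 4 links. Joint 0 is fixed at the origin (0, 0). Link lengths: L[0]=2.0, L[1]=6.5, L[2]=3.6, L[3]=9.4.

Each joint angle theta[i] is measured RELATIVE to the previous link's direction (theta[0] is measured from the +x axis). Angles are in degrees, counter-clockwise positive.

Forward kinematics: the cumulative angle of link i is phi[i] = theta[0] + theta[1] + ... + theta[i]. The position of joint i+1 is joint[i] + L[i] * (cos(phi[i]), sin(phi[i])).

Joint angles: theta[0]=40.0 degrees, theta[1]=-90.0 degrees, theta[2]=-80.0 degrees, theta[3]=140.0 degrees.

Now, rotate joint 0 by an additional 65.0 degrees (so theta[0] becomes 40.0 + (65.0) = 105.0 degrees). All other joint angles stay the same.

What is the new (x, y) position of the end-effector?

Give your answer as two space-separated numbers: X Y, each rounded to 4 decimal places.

Answer: 9.7152 9.4312

Derivation:
joint[0] = (0.0000, 0.0000)  (base)
link 0: phi[0] = 105 = 105 deg
  cos(105 deg) = -0.2588, sin(105 deg) = 0.9659
  joint[1] = (0.0000, 0.0000) + 2 * (-0.2588, 0.9659) = (0.0000 + -0.5176, 0.0000 + 1.9319) = (-0.5176, 1.9319)
link 1: phi[1] = 105 + -90 = 15 deg
  cos(15 deg) = 0.9659, sin(15 deg) = 0.2588
  joint[2] = (-0.5176, 1.9319) + 6.5 * (0.9659, 0.2588) = (-0.5176 + 6.2785, 1.9319 + 1.6823) = (5.7609, 3.6142)
link 2: phi[2] = 105 + -90 + -80 = -65 deg
  cos(-65 deg) = 0.4226, sin(-65 deg) = -0.9063
  joint[3] = (5.7609, 3.6142) + 3.6 * (0.4226, -0.9063) = (5.7609 + 1.5214, 3.6142 + -3.2627) = (7.2823, 0.3515)
link 3: phi[3] = 105 + -90 + -80 + 140 = 75 deg
  cos(75 deg) = 0.2588, sin(75 deg) = 0.9659
  joint[4] = (7.2823, 0.3515) + 9.4 * (0.2588, 0.9659) = (7.2823 + 2.4329, 0.3515 + 9.0797) = (9.7152, 9.4312)
End effector: (9.7152, 9.4312)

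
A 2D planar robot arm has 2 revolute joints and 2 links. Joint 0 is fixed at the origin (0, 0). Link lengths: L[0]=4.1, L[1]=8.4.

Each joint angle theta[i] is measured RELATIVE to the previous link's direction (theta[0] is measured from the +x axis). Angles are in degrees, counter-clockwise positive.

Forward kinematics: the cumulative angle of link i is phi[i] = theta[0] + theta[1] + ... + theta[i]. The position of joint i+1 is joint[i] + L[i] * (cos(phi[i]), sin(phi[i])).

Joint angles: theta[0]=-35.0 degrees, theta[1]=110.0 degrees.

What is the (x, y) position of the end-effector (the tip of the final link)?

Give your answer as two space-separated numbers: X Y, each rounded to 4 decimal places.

joint[0] = (0.0000, 0.0000)  (base)
link 0: phi[0] = -35 = -35 deg
  cos(-35 deg) = 0.8192, sin(-35 deg) = -0.5736
  joint[1] = (0.0000, 0.0000) + 4.1 * (0.8192, -0.5736) = (0.0000 + 3.3585, 0.0000 + -2.3517) = (3.3585, -2.3517)
link 1: phi[1] = -35 + 110 = 75 deg
  cos(75 deg) = 0.2588, sin(75 deg) = 0.9659
  joint[2] = (3.3585, -2.3517) + 8.4 * (0.2588, 0.9659) = (3.3585 + 2.1741, -2.3517 + 8.1138) = (5.5326, 5.7621)
End effector: (5.5326, 5.7621)

Answer: 5.5326 5.7621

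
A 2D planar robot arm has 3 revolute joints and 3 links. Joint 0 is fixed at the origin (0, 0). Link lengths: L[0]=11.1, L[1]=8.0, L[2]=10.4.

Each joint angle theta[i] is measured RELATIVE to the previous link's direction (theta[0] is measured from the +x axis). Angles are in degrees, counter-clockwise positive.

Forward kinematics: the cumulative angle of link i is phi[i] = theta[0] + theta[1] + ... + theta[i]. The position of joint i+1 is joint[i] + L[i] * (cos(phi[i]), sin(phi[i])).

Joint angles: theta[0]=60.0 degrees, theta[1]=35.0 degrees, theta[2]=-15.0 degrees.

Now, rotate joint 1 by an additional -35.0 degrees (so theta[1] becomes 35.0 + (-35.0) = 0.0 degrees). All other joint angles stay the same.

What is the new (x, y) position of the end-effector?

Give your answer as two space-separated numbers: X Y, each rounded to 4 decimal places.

Answer: 16.9039 23.8950

Derivation:
joint[0] = (0.0000, 0.0000)  (base)
link 0: phi[0] = 60 = 60 deg
  cos(60 deg) = 0.5000, sin(60 deg) = 0.8660
  joint[1] = (0.0000, 0.0000) + 11.1 * (0.5000, 0.8660) = (0.0000 + 5.5500, 0.0000 + 9.6129) = (5.5500, 9.6129)
link 1: phi[1] = 60 + 0 = 60 deg
  cos(60 deg) = 0.5000, sin(60 deg) = 0.8660
  joint[2] = (5.5500, 9.6129) + 8 * (0.5000, 0.8660) = (5.5500 + 4.0000, 9.6129 + 6.9282) = (9.5500, 16.5411)
link 2: phi[2] = 60 + 0 + -15 = 45 deg
  cos(45 deg) = 0.7071, sin(45 deg) = 0.7071
  joint[3] = (9.5500, 16.5411) + 10.4 * (0.7071, 0.7071) = (9.5500 + 7.3539, 16.5411 + 7.3539) = (16.9039, 23.8950)
End effector: (16.9039, 23.8950)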